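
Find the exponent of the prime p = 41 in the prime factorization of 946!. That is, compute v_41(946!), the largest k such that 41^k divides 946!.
v_41(946!) = 23

Legendre's formula: v_p(n!) = Σ_{k ≥ 1} ⌊n / p^k⌋. For p = 41, n = 946, the terms are:
  ⌊946/41^1⌋ = ⌊946/41⌋ = 23
(the next term ⌊946/41^2⌋ = 0, terminating the sum). Summing: v_41(946!) = 23 = 23.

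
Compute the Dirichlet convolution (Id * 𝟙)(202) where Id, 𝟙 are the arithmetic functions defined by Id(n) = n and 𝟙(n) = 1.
(Id * 𝟙)(202) = 306

Divisors of 202: [1, 2, 101, 202]. For each d | 202:
  d = 1: Id(1) · 𝟙(202/1) = 1 · 1 = 1
  d = 2: Id(2) · 𝟙(202/2) = 2 · 1 = 2
  d = 101: Id(101) · 𝟙(202/101) = 101 · 1 = 101
  d = 202: Id(202) · 𝟙(202/202) = 202 · 1 = 202
Summing: (Id * 𝟙)(202) = 1 + 2 + 101 + 202 = 306.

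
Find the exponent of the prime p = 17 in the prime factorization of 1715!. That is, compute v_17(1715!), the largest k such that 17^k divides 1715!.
v_17(1715!) = 105

Legendre's formula: v_p(n!) = Σ_{k ≥ 1} ⌊n / p^k⌋. For p = 17, n = 1715, the terms are:
  ⌊1715/17^1⌋ = ⌊1715/17⌋ = 100
  ⌊1715/17^2⌋ = ⌊1715/289⌋ = 5
(the next term ⌊1715/17^3⌋ = 0, terminating the sum). Summing: v_17(1715!) = 100 + 5 = 105.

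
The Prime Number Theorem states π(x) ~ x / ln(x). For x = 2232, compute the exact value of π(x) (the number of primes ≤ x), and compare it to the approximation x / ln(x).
π(2232) = 331;  x/ln(x) ≈ 289.47;  relative error ≈ 12.55%.

Directly count primes up to 2232: π(2232) = 331. The PNT approximation gives 2232/ln(2232) ≈ 2232/7.71065 ≈ 289.47. Relative error (π(x) − x/ln(x)) / π(x) ≈ 12.55%; the approximation is known to undercount slightly (Li(x) is a better estimate).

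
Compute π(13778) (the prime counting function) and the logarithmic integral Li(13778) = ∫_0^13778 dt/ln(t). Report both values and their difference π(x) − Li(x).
π(13778) = 1629;  Li(13778) ≈ 1648.99;  π(x) − Li(x) ≈ -19.99.

Direct count of primes ≤ 13778 gives π(13778) = 1629. Numerical evaluation of the logarithmic integral gives Li(13778) ≈ 1648.99. The difference π(x) − Li(x) ≈ -19.99 is typically negative for small/moderate x (Li(x) overestimates), though Littlewood's theorem shows this sign changes infinitely often.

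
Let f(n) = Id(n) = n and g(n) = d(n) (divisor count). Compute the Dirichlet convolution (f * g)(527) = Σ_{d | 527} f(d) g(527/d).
(Id * d)(527) = 627

Divisors of 527: [1, 17, 31, 527]. For each d | 527:
  d = 1: Id(1) · d(527/1) = 1 · 4 = 4
  d = 17: Id(17) · d(527/17) = 17 · 2 = 34
  d = 31: Id(31) · d(527/31) = 31 · 2 = 62
  d = 527: Id(527) · d(527/527) = 527 · 1 = 527
Summing: (Id * d)(527) = 4 + 34 + 62 + 527 = 627.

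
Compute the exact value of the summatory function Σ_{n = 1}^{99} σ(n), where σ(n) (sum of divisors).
Σ_{n ≤ 99} σ(n) = 8082

Compute σ(n) for each 1 ≤ n ≤ 99: σ(1) = 1, σ(2) = 3, σ(3) = 4, σ(4) = 7, σ(5) = 6, σ(6) = 12, σ(7) = 8, σ(8) = 15, σ(9) = 13, σ(10) = 18, σ(11) = 12, σ(12) = 28, σ(13) = 14, σ(14) = 24, σ(15) = 24, σ(16) = 31, σ(17) = 18, σ(18) = 39, σ(19) = 20, σ(20) = 42, σ(21) = 32, σ(22) = 36, σ(23) = 24, σ(24) = 60, σ(25) = 31, σ(26) = 42, σ(27) = 40, σ(28) = 56, σ(29) = 30, σ(30) = 72, σ(31) = 32, σ(32) = 63, σ(33) = 48, σ(34) = 54, σ(35) = 48, σ(36) = 91, σ(37) = 38, σ(38) = 60, σ(39) = 56, σ(40) = 90, σ(41) = 42, σ(42) = 96, σ(43) = 44, σ(44) = 84, σ(45) = 78, σ(46) = 72, σ(47) = 48, σ(48) = 124, σ(49) = 57, σ(50) = 93, σ(51) = 72, σ(52) = 98, σ(53) = 54, σ(54) = 120, σ(55) = 72, σ(56) = 120, σ(57) = 80, σ(58) = 90, σ(59) = 60, σ(60) = 168, σ(61) = 62, σ(62) = 96, σ(63) = 104, σ(64) = 127, σ(65) = 84, σ(66) = 144, σ(67) = 68, σ(68) = 126, σ(69) = 96, σ(70) = 144, σ(71) = 72, σ(72) = 195, σ(73) = 74, σ(74) = 114, σ(75) = 124, σ(76) = 140, σ(77) = 96, σ(78) = 168, σ(79) = 80, σ(80) = 186, σ(81) = 121, σ(82) = 126, σ(83) = 84, σ(84) = 224, σ(85) = 108, σ(86) = 132, σ(87) = 120, σ(88) = 180, σ(89) = 90, σ(90) = 234, σ(91) = 112, σ(92) = 168, σ(93) = 128, σ(94) = 144, σ(95) = 120, σ(96) = 252, σ(97) = 98, σ(98) = 171, σ(99) = 156. Summing all 99 values: 8082. (Average order: Σ_{n ≤ x} σ(n) ~ (π²/12) x². For x = 99, (π²/12)·99² ≈ 8061.00.)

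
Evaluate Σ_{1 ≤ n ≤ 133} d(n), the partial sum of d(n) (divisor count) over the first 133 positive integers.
Σ_{n ≤ 133} d(n) = 675

Compute d(n) for each 1 ≤ n ≤ 133: d(1) = 1, d(2) = 2, d(3) = 2, d(4) = 3, d(5) = 2, d(6) = 4, d(7) = 2, d(8) = 4, d(9) = 3, d(10) = 4, d(11) = 2, d(12) = 6, d(13) = 2, d(14) = 4, d(15) = 4, d(16) = 5, d(17) = 2, d(18) = 6, d(19) = 2, d(20) = 6, d(21) = 4, d(22) = 4, d(23) = 2, d(24) = 8, d(25) = 3, d(26) = 4, d(27) = 4, d(28) = 6, d(29) = 2, d(30) = 8, d(31) = 2, d(32) = 6, d(33) = 4, d(34) = 4, d(35) = 4, d(36) = 9, d(37) = 2, d(38) = 4, d(39) = 4, d(40) = 8, d(41) = 2, d(42) = 8, d(43) = 2, d(44) = 6, d(45) = 6, d(46) = 4, d(47) = 2, d(48) = 10, d(49) = 3, d(50) = 6, d(51) = 4, d(52) = 6, d(53) = 2, d(54) = 8, d(55) = 4, d(56) = 8, d(57) = 4, d(58) = 4, d(59) = 2, d(60) = 12, d(61) = 2, d(62) = 4, d(63) = 6, d(64) = 7, d(65) = 4, d(66) = 8, d(67) = 2, d(68) = 6, d(69) = 4, d(70) = 8, d(71) = 2, d(72) = 12, d(73) = 2, d(74) = 4, d(75) = 6, d(76) = 6, d(77) = 4, d(78) = 8, d(79) = 2, d(80) = 10, d(81) = 5, d(82) = 4, d(83) = 2, d(84) = 12, d(85) = 4, d(86) = 4, d(87) = 4, d(88) = 8, d(89) = 2, d(90) = 12, d(91) = 4, d(92) = 6, d(93) = 4, d(94) = 4, d(95) = 4, d(96) = 12, d(97) = 2, d(98) = 6, d(99) = 6, d(100) = 9, d(101) = 2, d(102) = 8, d(103) = 2, d(104) = 8, d(105) = 8, d(106) = 4, d(107) = 2, d(108) = 12, d(109) = 2, d(110) = 8, d(111) = 4, d(112) = 10, d(113) = 2, d(114) = 8, d(115) = 4, d(116) = 6, d(117) = 6, d(118) = 4, d(119) = 4, d(120) = 16, d(121) = 3, d(122) = 4, d(123) = 4, d(124) = 6, d(125) = 4, d(126) = 12, d(127) = 2, d(128) = 8, d(129) = 4, d(130) = 8, d(131) = 2, d(132) = 12, d(133) = 4. Summing all 133 values: 675. (Dirichlet's divisor formula: Σ_{n ≤ x} d(n) = x ln(x) + (2γ − 1) x + O(√x). For x = 133, the asymptotic estimate is ≈ 670.96.)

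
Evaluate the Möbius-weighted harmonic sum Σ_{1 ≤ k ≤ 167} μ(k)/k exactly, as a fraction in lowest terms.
Σ μ(k)/k = 3320595668723936105212130194759121950701456962705503856339925674/481473710367991963528473107950567214598209565303106537707981745635

Values of μ(k) for 1 ≤ k ≤ 167: μ(1) = 1, μ(2) = -1, μ(3) = -1, μ(5) = -1, μ(6) = 1, μ(7) = -1, μ(10) = 1, μ(11) = -1, μ(13) = -1, μ(14) = 1, μ(15) = 1, μ(17) = -1, μ(19) = -1, μ(21) = 1, μ(22) = 1, μ(23) = -1, μ(26) = 1, μ(29) = -1, μ(30) = -1, μ(31) = -1, μ(33) = 1, μ(34) = 1, μ(35) = 1, μ(37) = -1, μ(38) = 1, μ(39) = 1, μ(41) = -1, μ(42) = -1, μ(43) = -1, μ(46) = 1, μ(47) = -1, μ(51) = 1, μ(53) = -1, μ(55) = 1, μ(57) = 1, μ(58) = 1, μ(59) = -1, μ(61) = -1, μ(62) = 1, μ(65) = 1, μ(66) = -1, μ(67) = -1, μ(69) = 1, μ(70) = -1, μ(71) = -1, μ(73) = -1, μ(74) = 1, μ(77) = 1, μ(78) = -1, μ(79) = -1, μ(82) = 1, μ(83) = -1, μ(85) = 1, μ(86) = 1, μ(87) = 1, μ(89) = -1, μ(91) = 1, μ(93) = 1, μ(94) = 1, μ(95) = 1, μ(97) = -1, μ(101) = -1, μ(102) = -1, μ(103) = -1, μ(105) = -1, μ(106) = 1, μ(107) = -1, μ(109) = -1, μ(110) = -1, μ(111) = 1, μ(113) = -1, μ(114) = -1, μ(115) = 1, μ(118) = 1, μ(119) = 1, μ(122) = 1, μ(123) = 1, μ(127) = -1, μ(129) = 1, μ(130) = -1, μ(131) = -1, μ(133) = 1, μ(134) = 1, μ(137) = -1, μ(138) = -1, μ(139) = -1, μ(141) = 1, μ(142) = 1, μ(143) = 1, μ(145) = 1, μ(146) = 1, μ(149) = -1, μ(151) = -1, μ(154) = -1, μ(155) = 1, μ(157) = -1, μ(158) = 1, μ(159) = 1, μ(161) = 1, μ(163) = -1, μ(165) = -1, μ(166) = 1, μ(167) = -1, with μ = 0 on non-squarefree integers. Summing μ(k)/k for k where μ(k) ≠ 0 gives 3320595668723936105212130194759121950701456962705503856339925674/481473710367991963528473107950567214598209565303106537707981745635 ≈ 0.0069. (PNT ⟺ this sum → 0 as n → ∞.)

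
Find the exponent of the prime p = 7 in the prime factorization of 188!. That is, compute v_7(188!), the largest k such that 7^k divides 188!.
v_7(188!) = 29

Legendre's formula: v_p(n!) = Σ_{k ≥ 1} ⌊n / p^k⌋. For p = 7, n = 188, the terms are:
  ⌊188/7^1⌋ = ⌊188/7⌋ = 26
  ⌊188/7^2⌋ = ⌊188/49⌋ = 3
(the next term ⌊188/7^3⌋ = 0, terminating the sum). Summing: v_7(188!) = 26 + 3 = 29.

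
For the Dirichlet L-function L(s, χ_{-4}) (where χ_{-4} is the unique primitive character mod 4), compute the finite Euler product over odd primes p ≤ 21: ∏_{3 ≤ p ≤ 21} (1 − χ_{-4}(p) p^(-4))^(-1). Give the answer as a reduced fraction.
∏ = 10388364341566686475/10504466734429503488

The odd primes p ≤ 21 are [3, 5, 7, 11, 13, 17, 19]. For each, χ(p) = 1 if p ≡ 1 mod 4, χ(p) = −1 if p ≡ 3 mod 4. Taking (1 − χ(p)/p^4)^(-1) = p^4/(p^4 − χ(p)): (1 − (-1)/3^4)^(-1) · (1 − (1)/5^4)^(-1) · (1 − (-1)/7^4)^(-1) · (1 − (-1)/11^4)^(-1) · (1 − (1)/13^4)^(-1) · (1 − (1)/17^4)^(-1) · (1 − (-1)/19^4)^(-1) = 10388364341566686475/10504466734429503488.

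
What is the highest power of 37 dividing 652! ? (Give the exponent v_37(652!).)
v_37(652!) = 17

Legendre's formula: v_p(n!) = Σ_{k ≥ 1} ⌊n / p^k⌋. For p = 37, n = 652, the terms are:
  ⌊652/37^1⌋ = ⌊652/37⌋ = 17
(the next term ⌊652/37^2⌋ = 0, terminating the sum). Summing: v_37(652!) = 17 = 17.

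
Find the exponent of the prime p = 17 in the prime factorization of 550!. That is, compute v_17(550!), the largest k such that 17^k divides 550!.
v_17(550!) = 33

Legendre's formula: v_p(n!) = Σ_{k ≥ 1} ⌊n / p^k⌋. For p = 17, n = 550, the terms are:
  ⌊550/17^1⌋ = ⌊550/17⌋ = 32
  ⌊550/17^2⌋ = ⌊550/289⌋ = 1
(the next term ⌊550/17^3⌋ = 0, terminating the sum). Summing: v_17(550!) = 32 + 1 = 33.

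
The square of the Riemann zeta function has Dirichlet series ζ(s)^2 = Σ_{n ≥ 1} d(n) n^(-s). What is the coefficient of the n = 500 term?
d(500) = 12

ζ(s)^2 = (Σ 1/m^s)(Σ 1/k^s). The coefficient of 1/n^s in the product is the number of ordered pairs (m, k) with mk = n, which equals d(n). For n = 500, divisors are [1, 2, 4, 5, 10, 20, 25, 50, 100, 125, 250, 500], so d(500) = 12.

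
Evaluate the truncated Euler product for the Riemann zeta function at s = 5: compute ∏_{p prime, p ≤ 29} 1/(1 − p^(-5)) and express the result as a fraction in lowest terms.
∏ = 1706768644476839297326853940371821133625/1645986201084174767898449645913882788864

The primes p ≤ 29 are [2, 3, 5, 7, 11, 13, 17, 19, 23, 29]. For each prime, (1 − 1/p^5)^(-1) = p^5 / (p^5 − 1). The product is (1 − 1/2^5)^(-1), (1 − 1/3^5)^(-1), (1 − 1/5^5)^(-1), (1 − 1/7^5)^(-1), (1 − 1/11^5)^(-1), (1 − 1/13^5)^(-1), (1 − 1/17^5)^(-1), (1 − 1/19^5)^(-1), (1 − 1/23^5)^(-1), (1 − 1/29^5)^(-1) = ∏ p^5 / (p^5 − 1) = 1706768644476839297326853940371821133625/1645986201084174767898449645913882788864.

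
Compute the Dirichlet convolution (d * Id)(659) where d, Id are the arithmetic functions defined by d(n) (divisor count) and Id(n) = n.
(d * Id)(659) = 661

Divisors of 659: [1, 659]. For each d | 659:
  d = 1: d(1) · Id(659/1) = 1 · 659 = 659
  d = 659: d(659) · Id(659/659) = 2 · 1 = 2
Summing: (d * Id)(659) = 659 + 2 = 661.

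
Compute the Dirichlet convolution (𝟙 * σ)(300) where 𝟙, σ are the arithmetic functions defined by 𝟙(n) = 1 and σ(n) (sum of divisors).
(𝟙 * σ)(300) = 2090

Divisors of 300: [1, 2, 3, 4, 5, 6, 10, 12, 15, 20, 25, 30, 50, 60, 75, 100, 150, 300]. For each d | 300:
  d = 1: 𝟙(1) · σ(300/1) = 1 · 868 = 868
  d = 2: 𝟙(2) · σ(300/2) = 1 · 372 = 372
  d = 3: 𝟙(3) · σ(300/3) = 1 · 217 = 217
  d = 4: 𝟙(4) · σ(300/4) = 1 · 124 = 124
  d = 5: 𝟙(5) · σ(300/5) = 1 · 168 = 168
  d = 6: 𝟙(6) · σ(300/6) = 1 · 93 = 93
  d = 10: 𝟙(10) · σ(300/10) = 1 · 72 = 72
  d = 12: 𝟙(12) · σ(300/12) = 1 · 31 = 31
  d = 15: 𝟙(15) · σ(300/15) = 1 · 42 = 42
  d = 20: 𝟙(20) · σ(300/20) = 1 · 24 = 24
  d = 25: 𝟙(25) · σ(300/25) = 1 · 28 = 28
  d = 30: 𝟙(30) · σ(300/30) = 1 · 18 = 18
  d = 50: 𝟙(50) · σ(300/50) = 1 · 12 = 12
  d = 60: 𝟙(60) · σ(300/60) = 1 · 6 = 6
  d = 75: 𝟙(75) · σ(300/75) = 1 · 7 = 7
  d = 100: 𝟙(100) · σ(300/100) = 1 · 4 = 4
  d = 150: 𝟙(150) · σ(300/150) = 1 · 3 = 3
  d = 300: 𝟙(300) · σ(300/300) = 1 · 1 = 1
Summing: (𝟙 * σ)(300) = 868 + 372 + 217 + 124 + 168 + 93 + 72 + 31 + 42 + 24 + 28 + 18 + 12 + 6 + 7 + 4 + 3 + 1 = 2090.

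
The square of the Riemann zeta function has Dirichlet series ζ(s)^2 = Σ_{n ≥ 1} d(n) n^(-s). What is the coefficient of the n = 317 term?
d(317) = 2

ζ(s)^2 = (Σ 1/m^s)(Σ 1/k^s). The coefficient of 1/n^s in the product is the number of ordered pairs (m, k) with mk = n, which equals d(n). For n = 317, divisors are [1, 317], so d(317) = 2.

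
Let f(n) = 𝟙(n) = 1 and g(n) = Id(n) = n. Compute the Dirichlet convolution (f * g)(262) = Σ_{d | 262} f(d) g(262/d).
(𝟙 * Id)(262) = 396

Divisors of 262: [1, 2, 131, 262]. For each d | 262:
  d = 1: 𝟙(1) · Id(262/1) = 1 · 262 = 262
  d = 2: 𝟙(2) · Id(262/2) = 1 · 131 = 131
  d = 131: 𝟙(131) · Id(262/131) = 1 · 2 = 2
  d = 262: 𝟙(262) · Id(262/262) = 1 · 1 = 1
Summing: (𝟙 * Id)(262) = 262 + 131 + 2 + 1 = 396.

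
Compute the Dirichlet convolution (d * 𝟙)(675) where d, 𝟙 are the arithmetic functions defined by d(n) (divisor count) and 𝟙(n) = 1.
(d * 𝟙)(675) = 60

Divisors of 675: [1, 3, 5, 9, 15, 25, 27, 45, 75, 135, 225, 675]. For each d | 675:
  d = 1: d(1) · 𝟙(675/1) = 1 · 1 = 1
  d = 3: d(3) · 𝟙(675/3) = 2 · 1 = 2
  d = 5: d(5) · 𝟙(675/5) = 2 · 1 = 2
  d = 9: d(9) · 𝟙(675/9) = 3 · 1 = 3
  d = 15: d(15) · 𝟙(675/15) = 4 · 1 = 4
  d = 25: d(25) · 𝟙(675/25) = 3 · 1 = 3
  d = 27: d(27) · 𝟙(675/27) = 4 · 1 = 4
  d = 45: d(45) · 𝟙(675/45) = 6 · 1 = 6
  d = 75: d(75) · 𝟙(675/75) = 6 · 1 = 6
  d = 135: d(135) · 𝟙(675/135) = 8 · 1 = 8
  d = 225: d(225) · 𝟙(675/225) = 9 · 1 = 9
  d = 675: d(675) · 𝟙(675/675) = 12 · 1 = 12
Summing: (d * 𝟙)(675) = 1 + 2 + 2 + 3 + 4 + 3 + 4 + 6 + 6 + 8 + 9 + 12 = 60.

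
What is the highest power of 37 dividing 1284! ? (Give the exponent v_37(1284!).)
v_37(1284!) = 34

Legendre's formula: v_p(n!) = Σ_{k ≥ 1} ⌊n / p^k⌋. For p = 37, n = 1284, the terms are:
  ⌊1284/37^1⌋ = ⌊1284/37⌋ = 34
(the next term ⌊1284/37^2⌋ = 0, terminating the sum). Summing: v_37(1284!) = 34 = 34.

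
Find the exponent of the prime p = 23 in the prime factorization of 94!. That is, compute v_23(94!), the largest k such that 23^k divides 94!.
v_23(94!) = 4

Legendre's formula: v_p(n!) = Σ_{k ≥ 1} ⌊n / p^k⌋. For p = 23, n = 94, the terms are:
  ⌊94/23^1⌋ = ⌊94/23⌋ = 4
(the next term ⌊94/23^2⌋ = 0, terminating the sum). Summing: v_23(94!) = 4 = 4.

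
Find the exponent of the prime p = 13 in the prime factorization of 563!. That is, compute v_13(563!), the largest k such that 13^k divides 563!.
v_13(563!) = 46

Legendre's formula: v_p(n!) = Σ_{k ≥ 1} ⌊n / p^k⌋. For p = 13, n = 563, the terms are:
  ⌊563/13^1⌋ = ⌊563/13⌋ = 43
  ⌊563/13^2⌋ = ⌊563/169⌋ = 3
(the next term ⌊563/13^3⌋ = 0, terminating the sum). Summing: v_13(563!) = 43 + 3 = 46.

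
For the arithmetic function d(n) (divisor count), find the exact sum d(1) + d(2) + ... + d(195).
Σ_{n ≤ 195} d(n) = 1061

Compute d(n) for each 1 ≤ n ≤ 195: d(1) = 1, d(2) = 2, d(3) = 2, d(4) = 3, d(5) = 2, d(6) = 4, d(7) = 2, d(8) = 4, d(9) = 3, d(10) = 4, d(11) = 2, d(12) = 6, d(13) = 2, d(14) = 4, d(15) = 4, d(16) = 5, d(17) = 2, d(18) = 6, d(19) = 2, d(20) = 6, d(21) = 4, d(22) = 4, d(23) = 2, d(24) = 8, d(25) = 3, d(26) = 4, d(27) = 4, d(28) = 6, d(29) = 2, d(30) = 8, d(31) = 2, d(32) = 6, d(33) = 4, d(34) = 4, d(35) = 4, d(36) = 9, d(37) = 2, d(38) = 4, d(39) = 4, d(40) = 8, d(41) = 2, d(42) = 8, d(43) = 2, d(44) = 6, d(45) = 6, d(46) = 4, d(47) = 2, d(48) = 10, d(49) = 3, d(50) = 6, d(51) = 4, d(52) = 6, d(53) = 2, d(54) = 8, d(55) = 4, d(56) = 8, d(57) = 4, d(58) = 4, d(59) = 2, d(60) = 12, d(61) = 2, d(62) = 4, d(63) = 6, d(64) = 7, d(65) = 4, d(66) = 8, d(67) = 2, d(68) = 6, d(69) = 4, d(70) = 8, d(71) = 2, d(72) = 12, d(73) = 2, d(74) = 4, d(75) = 6, d(76) = 6, d(77) = 4, d(78) = 8, d(79) = 2, d(80) = 10, d(81) = 5, d(82) = 4, d(83) = 2, d(84) = 12, d(85) = 4, d(86) = 4, d(87) = 4, d(88) = 8, d(89) = 2, d(90) = 12, d(91) = 4, d(92) = 6, d(93) = 4, d(94) = 4, d(95) = 4, d(96) = 12, d(97) = 2, d(98) = 6, d(99) = 6, d(100) = 9, d(101) = 2, d(102) = 8, d(103) = 2, d(104) = 8, d(105) = 8, d(106) = 4, d(107) = 2, d(108) = 12, d(109) = 2, d(110) = 8, d(111) = 4, d(112) = 10, d(113) = 2, d(114) = 8, d(115) = 4, d(116) = 6, d(117) = 6, d(118) = 4, d(119) = 4, d(120) = 16, d(121) = 3, d(122) = 4, d(123) = 4, d(124) = 6, d(125) = 4, d(126) = 12, d(127) = 2, d(128) = 8, d(129) = 4, d(130) = 8, d(131) = 2, d(132) = 12, d(133) = 4, d(134) = 4, d(135) = 8, d(136) = 8, d(137) = 2, d(138) = 8, d(139) = 2, d(140) = 12, d(141) = 4, d(142) = 4, d(143) = 4, d(144) = 15, d(145) = 4, d(146) = 4, d(147) = 6, d(148) = 6, d(149) = 2, d(150) = 12, d(151) = 2, d(152) = 8, d(153) = 6, d(154) = 8, d(155) = 4, d(156) = 12, d(157) = 2, d(158) = 4, d(159) = 4, d(160) = 12, d(161) = 4, d(162) = 10, d(163) = 2, d(164) = 6, d(165) = 8, d(166) = 4, d(167) = 2, d(168) = 16, d(169) = 3, d(170) = 8, d(171) = 6, d(172) = 6, d(173) = 2, d(174) = 8, d(175) = 6, d(176) = 10, d(177) = 4, d(178) = 4, d(179) = 2, d(180) = 18, d(181) = 2, d(182) = 8, d(183) = 4, d(184) = 8, d(185) = 4, d(186) = 8, d(187) = 4, d(188) = 6, d(189) = 8, d(190) = 8, d(191) = 2, d(192) = 14, d(193) = 2, d(194) = 4, d(195) = 8. Summing all 195 values: 1061. (Dirichlet's divisor formula: Σ_{n ≤ x} d(n) = x ln(x) + (2γ − 1) x + O(√x). For x = 195, the asymptotic estimate is ≈ 1058.35.)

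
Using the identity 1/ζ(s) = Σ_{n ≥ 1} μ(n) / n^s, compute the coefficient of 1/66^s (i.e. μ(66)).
μ(66) = -1

Factor n = 66 = 2 · 3 · 11. μ(n) = 0 if any exponent ≥ 2 (not squarefree); otherwise μ(n) = (−1)^{ω(n)} where ω(n) is the number of distinct prime factors. Applying: μ(66) = -1.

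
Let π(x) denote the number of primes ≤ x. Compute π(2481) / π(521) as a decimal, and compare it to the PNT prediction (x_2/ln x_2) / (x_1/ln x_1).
π(2481)/π(521) = 367/98 ≈ 3.7449;  PNT prediction ≈ 3.8112.

π(521) = 98 and π(2481) = 367, so π(2481)/π(521) ≈ 3.7449. The PNT-predicted ratio is (2481/ln(2481)) / (521/ln(521)) ≈ 3.8112. The two agree to within a few percent, as expected.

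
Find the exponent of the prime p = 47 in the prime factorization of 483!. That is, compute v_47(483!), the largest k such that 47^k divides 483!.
v_47(483!) = 10

Legendre's formula: v_p(n!) = Σ_{k ≥ 1} ⌊n / p^k⌋. For p = 47, n = 483, the terms are:
  ⌊483/47^1⌋ = ⌊483/47⌋ = 10
(the next term ⌊483/47^2⌋ = 0, terminating the sum). Summing: v_47(483!) = 10 = 10.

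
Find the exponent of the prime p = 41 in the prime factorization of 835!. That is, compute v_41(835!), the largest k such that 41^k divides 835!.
v_41(835!) = 20

Legendre's formula: v_p(n!) = Σ_{k ≥ 1} ⌊n / p^k⌋. For p = 41, n = 835, the terms are:
  ⌊835/41^1⌋ = ⌊835/41⌋ = 20
(the next term ⌊835/41^2⌋ = 0, terminating the sum). Summing: v_41(835!) = 20 = 20.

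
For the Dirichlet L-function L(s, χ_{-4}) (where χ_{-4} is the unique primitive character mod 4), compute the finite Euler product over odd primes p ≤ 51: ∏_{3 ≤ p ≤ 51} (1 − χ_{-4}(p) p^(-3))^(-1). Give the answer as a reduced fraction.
∏ = 5542372783760447569145696690995330585/5720007308274565543266215981884637184

The odd primes p ≤ 51 are [3, 5, 7, 11, 13, 17, 19, 23, 29, 31, 37, 41, 43, 47]. For each, χ(p) = 1 if p ≡ 1 mod 4, χ(p) = −1 if p ≡ 3 mod 4. Taking (1 − χ(p)/p^3)^(-1) = p^3/(p^3 − χ(p)): (1 − (-1)/3^3)^(-1) · (1 − (1)/5^3)^(-1) · (1 − (-1)/7^3)^(-1) · (1 − (-1)/11^3)^(-1) · (1 − (1)/13^3)^(-1) · (1 − (1)/17^3)^(-1) · (1 − (-1)/19^3)^(-1) · (1 − (-1)/23^3)^(-1) · (1 − (1)/29^3)^(-1) · (1 − (-1)/31^3)^(-1) · (1 − (1)/37^3)^(-1) · (1 − (1)/41^3)^(-1) · (1 − (-1)/43^3)^(-1) · (1 − (-1)/47^3)^(-1) = 5542372783760447569145696690995330585/5720007308274565543266215981884637184.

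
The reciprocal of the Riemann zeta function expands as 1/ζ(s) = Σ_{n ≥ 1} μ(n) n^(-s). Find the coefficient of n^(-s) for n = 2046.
μ(2046) = 1

Factor n = 2046 = 2 · 3 · 11 · 31. μ(n) = 0 if any exponent ≥ 2 (not squarefree); otherwise μ(n) = (−1)^{ω(n)} where ω(n) is the number of distinct prime factors. Applying: μ(2046) = 1.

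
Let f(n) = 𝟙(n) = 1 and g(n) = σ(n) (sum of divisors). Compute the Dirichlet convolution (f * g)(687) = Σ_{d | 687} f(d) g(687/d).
(𝟙 * σ)(687) = 1155

Divisors of 687: [1, 3, 229, 687]. For each d | 687:
  d = 1: 𝟙(1) · σ(687/1) = 1 · 920 = 920
  d = 3: 𝟙(3) · σ(687/3) = 1 · 230 = 230
  d = 229: 𝟙(229) · σ(687/229) = 1 · 4 = 4
  d = 687: 𝟙(687) · σ(687/687) = 1 · 1 = 1
Summing: (𝟙 * σ)(687) = 920 + 230 + 4 + 1 = 1155.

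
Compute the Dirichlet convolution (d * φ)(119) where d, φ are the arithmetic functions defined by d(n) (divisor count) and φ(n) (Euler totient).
(d * φ)(119) = 144

Divisors of 119: [1, 7, 17, 119]. For each d | 119:
  d = 1: d(1) · φ(119/1) = 1 · 96 = 96
  d = 7: d(7) · φ(119/7) = 2 · 16 = 32
  d = 17: d(17) · φ(119/17) = 2 · 6 = 12
  d = 119: d(119) · φ(119/119) = 4 · 1 = 4
Summing: (d * φ)(119) = 96 + 32 + 12 + 4 = 144.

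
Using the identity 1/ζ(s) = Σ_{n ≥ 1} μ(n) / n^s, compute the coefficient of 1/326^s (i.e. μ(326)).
μ(326) = 1

Factor n = 326 = 2 · 163. μ(n) = 0 if any exponent ≥ 2 (not squarefree); otherwise μ(n) = (−1)^{ω(n)} where ω(n) is the number of distinct prime factors. Applying: μ(326) = 1.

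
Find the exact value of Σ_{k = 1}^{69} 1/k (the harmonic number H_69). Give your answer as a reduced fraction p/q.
H_69 = 42409610330030873613929048033/8801320137209899102584580800

Direct summation: H_69 = 1 + 1/2 + ... + 1/69. The least common denominator is lcm(1, ..., 69) = 79211881234889091923261227200; over this denominator the numerator is 79211881234889091923261227200 + 39605940617444545961630613600 + 26403960411629697307753742400 + 19802970308722272980815306800 + 15842376246977818384652245440 + 13201980205814848653876871200 + 11315983033555584560465889600 + 9901485154361136490407653400 + 8801320137209899102584580800 + 7921188123488909192326122720 + 7201080112262644720296475200 + 6600990102907424326938435600 + 6093221633453007071020094400 + 5657991516777792280232944800 + 5280792082325939461550748480 + 4950742577180568245203826700 + 4659522425581711289603601600 + 4400660068604949551292290400 + 4169046380783636417013748800 + 3960594061744454596163061360 + 3771994344518528186821963200 + 3600540056131322360148237600 + 3443994836299525735793966400 + 3300495051453712163469217800 + 3168475249395563676930449088 + 3046610816726503535510047200 + 2933773379069966367528193600 + 2828995758388896140116472400 + 2731444180513416962871076800 + 2640396041162969730775374240 + 2555221975319002965266491200 + 2475371288590284122601913350 + 2400360037420881573432158400 + 2329761212790855644801800800 + 2263196606711116912093177920 + 2200330034302474775646145200 + 2140861654997002484412465600 + 2084523190391818208506874400 + 2031073877817669023673364800 + 1980297030872227298081530680 + 1931997103289977851786859200 + 1885997172259264093410981600 + 1842136772904397486587470400 + 1800270028065661180074118800 + 1760264027441979820516916160 + 1721997418149762867896983200 + 1685359175210406211133217600 + 1650247525726856081734608900 + 1616569004793654937209412800 + 1584237624697781838465224544 + 1553174141860570429867867200 + 1523305408363251767755023600 + 1494563796884699847608702400 + 1466886689534983183764096800 + 1440216022452528944059295040 + 1414497879194448070058236200 + 1389682126927878805671249600 + 1365722090256708481435538400 + 1342574258218459185140020800 + 1320198020581484865387687120 + 1298555430080149047922315200 + 1277610987659501482633245600 + 1257331448172842728940654400 + 1237685644295142061300956675 + 1218644326690601414204018880 + 1200180018710440786716079200 + 1182266884102822267511361600 + 1164880606395427822400900400 + 1147998278766508578597988800 = 381686492970277862525361432297, so H_69 = 381686492970277862525361432297/79211881234889091923261227200; reducing by gcd(381686492970277862525361432297, 79211881234889091923261227200) = 9 gives 42409610330030873613929048033/8801320137209899102584580800 ≈ 4.81855. (The PNT-adjacent estimate ln(69) + γ ≈ 4.81132 matches within O(1/n).)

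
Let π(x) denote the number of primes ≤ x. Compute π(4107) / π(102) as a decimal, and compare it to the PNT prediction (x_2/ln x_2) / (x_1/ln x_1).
π(4107)/π(102) = 565/26 ≈ 21.7308;  PNT prediction ≈ 22.3814.

π(102) = 26 and π(4107) = 565, so π(4107)/π(102) ≈ 21.7308. The PNT-predicted ratio is (4107/ln(4107)) / (102/ln(102)) ≈ 22.3814. The two agree to within a few percent, as expected.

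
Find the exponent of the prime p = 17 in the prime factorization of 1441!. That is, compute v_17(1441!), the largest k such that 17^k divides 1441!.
v_17(1441!) = 88

Legendre's formula: v_p(n!) = Σ_{k ≥ 1} ⌊n / p^k⌋. For p = 17, n = 1441, the terms are:
  ⌊1441/17^1⌋ = ⌊1441/17⌋ = 84
  ⌊1441/17^2⌋ = ⌊1441/289⌋ = 4
(the next term ⌊1441/17^3⌋ = 0, terminating the sum). Summing: v_17(1441!) = 84 + 4 = 88.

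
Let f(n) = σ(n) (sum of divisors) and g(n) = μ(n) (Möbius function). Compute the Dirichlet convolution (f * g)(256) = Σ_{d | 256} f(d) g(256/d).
(σ * μ)(256) = 256

Divisors of 256: [1, 2, 4, 8, 16, 32, 64, 128, 256]. For each d | 256:
  d = 1: σ(1) · μ(256/1) = 1 · 0 = 0
  d = 2: σ(2) · μ(256/2) = 3 · 0 = 0
  d = 4: σ(4) · μ(256/4) = 7 · 0 = 0
  d = 8: σ(8) · μ(256/8) = 15 · 0 = 0
  d = 16: σ(16) · μ(256/16) = 31 · 0 = 0
  d = 32: σ(32) · μ(256/32) = 63 · 0 = 0
  d = 64: σ(64) · μ(256/64) = 127 · 0 = 0
  d = 128: σ(128) · μ(256/128) = 255 · -1 = -255
  d = 256: σ(256) · μ(256/256) = 511 · 1 = 511
Summing: (σ * μ)(256) = 0 + 0 + 0 + 0 + 0 + 0 + 0 + -255 + 511 = 256.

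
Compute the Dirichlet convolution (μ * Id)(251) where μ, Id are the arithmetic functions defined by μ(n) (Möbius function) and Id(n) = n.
(μ * Id)(251) = 250

Divisors of 251: [1, 251]. For each d | 251:
  d = 1: μ(1) · Id(251/1) = 1 · 251 = 251
  d = 251: μ(251) · Id(251/251) = -1 · 1 = -1
Summing: (μ * Id)(251) = 251 + -1 = 250.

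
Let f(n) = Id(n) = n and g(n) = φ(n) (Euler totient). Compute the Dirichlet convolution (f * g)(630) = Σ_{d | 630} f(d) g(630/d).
(Id * φ)(630) = 7371

Divisors of 630: [1, 2, 3, 5, 6, 7, 9, 10, 14, 15, 18, 21, 30, 35, 42, 45, 63, 70, 90, 105, 126, 210, 315, 630]. For each d | 630:
  d = 1: Id(1) · φ(630/1) = 1 · 144 = 144
  d = 2: Id(2) · φ(630/2) = 2 · 144 = 288
  d = 3: Id(3) · φ(630/3) = 3 · 48 = 144
  d = 5: Id(5) · φ(630/5) = 5 · 36 = 180
  d = 6: Id(6) · φ(630/6) = 6 · 48 = 288
  d = 7: Id(7) · φ(630/7) = 7 · 24 = 168
  d = 9: Id(9) · φ(630/9) = 9 · 24 = 216
  d = 10: Id(10) · φ(630/10) = 10 · 36 = 360
  d = 14: Id(14) · φ(630/14) = 14 · 24 = 336
  d = 15: Id(15) · φ(630/15) = 15 · 12 = 180
  d = 18: Id(18) · φ(630/18) = 18 · 24 = 432
  d = 21: Id(21) · φ(630/21) = 21 · 8 = 168
  d = 30: Id(30) · φ(630/30) = 30 · 12 = 360
  d = 35: Id(35) · φ(630/35) = 35 · 6 = 210
  d = 42: Id(42) · φ(630/42) = 42 · 8 = 336
  d = 45: Id(45) · φ(630/45) = 45 · 6 = 270
  d = 63: Id(63) · φ(630/63) = 63 · 4 = 252
  d = 70: Id(70) · φ(630/70) = 70 · 6 = 420
  d = 90: Id(90) · φ(630/90) = 90 · 6 = 540
  d = 105: Id(105) · φ(630/105) = 105 · 2 = 210
  d = 126: Id(126) · φ(630/126) = 126 · 4 = 504
  d = 210: Id(210) · φ(630/210) = 210 · 2 = 420
  d = 315: Id(315) · φ(630/315) = 315 · 1 = 315
  d = 630: Id(630) · φ(630/630) = 630 · 1 = 630
Summing: (Id * φ)(630) = 144 + 288 + 144 + 180 + 288 + 168 + 216 + 360 + 336 + 180 + 432 + 168 + 360 + 210 + 336 + 270 + 252 + 420 + 540 + 210 + 504 + 420 + 315 + 630 = 7371.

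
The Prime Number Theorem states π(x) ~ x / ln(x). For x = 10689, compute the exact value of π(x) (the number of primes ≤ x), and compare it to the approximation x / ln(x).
π(10689) = 1303;  x/ln(x) ≈ 1152.21;  relative error ≈ 11.57%.

Directly count primes up to 10689: π(10689) = 1303. The PNT approximation gives 10689/ln(10689) ≈ 10689/9.27697 ≈ 1152.21. Relative error (π(x) − x/ln(x)) / π(x) ≈ 11.57%; the approximation is known to undercount slightly (Li(x) is a better estimate).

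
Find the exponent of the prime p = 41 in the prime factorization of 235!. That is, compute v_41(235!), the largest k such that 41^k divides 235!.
v_41(235!) = 5

Legendre's formula: v_p(n!) = Σ_{k ≥ 1} ⌊n / p^k⌋. For p = 41, n = 235, the terms are:
  ⌊235/41^1⌋ = ⌊235/41⌋ = 5
(the next term ⌊235/41^2⌋ = 0, terminating the sum). Summing: v_41(235!) = 5 = 5.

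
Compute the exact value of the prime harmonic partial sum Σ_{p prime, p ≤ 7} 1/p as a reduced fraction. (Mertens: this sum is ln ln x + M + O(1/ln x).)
Σ 1/p = 247/210

π(7) = 4, so the primes ≤ 7 are [2, 3, 5, 7]. Summing 1/p over these primes: 247/210 ≈ 1.1762. Mertens estimate ln ln(7) + 0.2615 ≈ 0.9272.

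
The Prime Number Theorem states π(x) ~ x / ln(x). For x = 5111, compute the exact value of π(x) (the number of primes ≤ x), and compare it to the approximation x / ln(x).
π(5111) = 683;  x/ln(x) ≈ 598.54;  relative error ≈ 12.37%.

Directly count primes up to 5111: π(5111) = 683. The PNT approximation gives 5111/ln(5111) ≈ 5111/8.53915 ≈ 598.54. Relative error (π(x) − x/ln(x)) / π(x) ≈ 12.37%; the approximation is known to undercount slightly (Li(x) is a better estimate).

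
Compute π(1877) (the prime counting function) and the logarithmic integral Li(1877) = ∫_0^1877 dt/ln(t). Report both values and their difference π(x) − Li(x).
π(1877) = 288;  Li(1877) ≈ 298.56;  π(x) − Li(x) ≈ -10.56.

Direct count of primes ≤ 1877 gives π(1877) = 288. Numerical evaluation of the logarithmic integral gives Li(1877) ≈ 298.56. The difference π(x) − Li(x) ≈ -10.56 is typically negative for small/moderate x (Li(x) overestimates), though Littlewood's theorem shows this sign changes infinitely often.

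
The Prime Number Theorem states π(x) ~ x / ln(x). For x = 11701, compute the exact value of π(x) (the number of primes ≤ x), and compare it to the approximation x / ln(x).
π(11701) = 1405;  x/ln(x) ≈ 1249.12;  relative error ≈ 11.09%.

Directly count primes up to 11701: π(11701) = 1405. The PNT approximation gives 11701/ln(11701) ≈ 11701/9.36743 ≈ 1249.12. Relative error (π(x) − x/ln(x)) / π(x) ≈ 11.09%; the approximation is known to undercount slightly (Li(x) is a better estimate).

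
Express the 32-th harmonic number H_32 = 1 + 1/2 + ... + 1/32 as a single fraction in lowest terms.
H_32 = 586061125622639/144403552893600

Direct summation: H_32 = 1 + 1/2 + ... + 1/32. The least common denominator is lcm(1, ..., 32) = 144403552893600; over this denominator the numerator is 144403552893600 + 72201776446800 + 48134517631200 + 36100888223400 + 28880710578720 + 24067258815600 + 20629078984800 + 18050444111700 + 16044839210400 + 14440355289360 + 13127595717600 + 12033629407800 + 11107965607200 + 10314539492400 + 9626903526240 + 9025222055850 + 8494326640800 + 8022419605200 + 7600186994400 + 7220177644680 + 6876359661600 + 6563797858800 + 6278415343200 + 6016814703900 + 5776142115744 + 5553982803600 + 5348279736800 + 5157269746200 + 4979432858400 + 4813451763120 + 4658179125600 + 4512611027925 = 586061125622639, so H_32 = 586061125622639/144403552893600 (already in lowest terms) ≈ 4.05850. (The PNT-adjacent estimate ln(32) + γ ≈ 4.04295 matches within O(1/n).)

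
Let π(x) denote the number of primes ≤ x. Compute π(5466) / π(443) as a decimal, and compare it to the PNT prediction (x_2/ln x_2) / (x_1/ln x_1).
π(5466)/π(443) = 721/86 ≈ 8.3837;  PNT prediction ≈ 8.7362.

π(443) = 86 and π(5466) = 721, so π(5466)/π(443) ≈ 8.3837. The PNT-predicted ratio is (5466/ln(5466)) / (443/ln(443)) ≈ 8.7362. The two agree to within a few percent, as expected.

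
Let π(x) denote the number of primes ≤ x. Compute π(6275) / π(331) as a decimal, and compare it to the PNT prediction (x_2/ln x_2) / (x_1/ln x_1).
π(6275)/π(331) = 816/67 ≈ 12.1791;  PNT prediction ≈ 12.5790.

π(331) = 67 and π(6275) = 816, so π(6275)/π(331) ≈ 12.1791. The PNT-predicted ratio is (6275/ln(6275)) / (331/ln(331)) ≈ 12.5790. The two agree to within a few percent, as expected.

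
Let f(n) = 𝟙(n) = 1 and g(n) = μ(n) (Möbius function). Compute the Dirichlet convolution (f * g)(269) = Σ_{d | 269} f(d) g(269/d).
(𝟙 * μ)(269) = 0

Divisors of 269: [1, 269]. For each d | 269:
  d = 1: 𝟙(1) · μ(269/1) = 1 · -1 = -1
  d = 269: 𝟙(269) · μ(269/269) = 1 · 1 = 1
Summing: (𝟙 * μ)(269) = -1 + 1 = 0.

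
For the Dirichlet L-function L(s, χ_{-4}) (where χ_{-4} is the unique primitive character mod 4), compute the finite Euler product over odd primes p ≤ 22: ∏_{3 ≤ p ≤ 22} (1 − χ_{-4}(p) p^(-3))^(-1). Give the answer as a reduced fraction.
∏ = 2463517706231725/2542314678779904

The odd primes p ≤ 22 are [3, 5, 7, 11, 13, 17, 19]. For each, χ(p) = 1 if p ≡ 1 mod 4, χ(p) = −1 if p ≡ 3 mod 4. Taking (1 − χ(p)/p^3)^(-1) = p^3/(p^3 − χ(p)): (1 − (-1)/3^3)^(-1) · (1 − (1)/5^3)^(-1) · (1 − (-1)/7^3)^(-1) · (1 − (-1)/11^3)^(-1) · (1 − (1)/13^3)^(-1) · (1 − (1)/17^3)^(-1) · (1 − (-1)/19^3)^(-1) = 2463517706231725/2542314678779904.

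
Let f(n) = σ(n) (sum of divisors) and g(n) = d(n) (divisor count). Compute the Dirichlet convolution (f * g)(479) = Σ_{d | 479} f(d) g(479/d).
(σ * d)(479) = 482

Divisors of 479: [1, 479]. For each d | 479:
  d = 1: σ(1) · d(479/1) = 1 · 2 = 2
  d = 479: σ(479) · d(479/479) = 480 · 1 = 480
Summing: (σ * d)(479) = 2 + 480 = 482.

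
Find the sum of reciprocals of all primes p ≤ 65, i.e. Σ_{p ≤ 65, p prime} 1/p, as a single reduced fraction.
Σ 1/p = 201015517717077830328949/117288381359406970983270

π(65) = 18, so the primes ≤ 65 are [2, 3, 5, 7, 11, 13, 17, 19, 23, 29, 31, 37, 41, 43, 47, 53, 59, 61]. Summing 1/p over these primes: 201015517717077830328949/117288381359406970983270 ≈ 1.7139. Mertens estimate ln ln(65) + 0.2615 ≈ 1.6905.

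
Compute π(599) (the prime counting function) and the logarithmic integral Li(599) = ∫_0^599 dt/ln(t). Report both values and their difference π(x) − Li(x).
π(599) = 109;  Li(599) ≈ 117.49;  π(x) − Li(x) ≈ -8.49.

Direct count of primes ≤ 599 gives π(599) = 109. Numerical evaluation of the logarithmic integral gives Li(599) ≈ 117.49. The difference π(x) − Li(x) ≈ -8.49 is typically negative for small/moderate x (Li(x) overestimates), though Littlewood's theorem shows this sign changes infinitely often.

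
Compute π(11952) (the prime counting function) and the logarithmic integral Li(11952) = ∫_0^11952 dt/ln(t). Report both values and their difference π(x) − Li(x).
π(11952) = 1432;  Li(11952) ≈ 1455.99;  π(x) − Li(x) ≈ -23.99.

Direct count of primes ≤ 11952 gives π(11952) = 1432. Numerical evaluation of the logarithmic integral gives Li(11952) ≈ 1455.99. The difference π(x) − Li(x) ≈ -23.99 is typically negative for small/moderate x (Li(x) overestimates), though Littlewood's theorem shows this sign changes infinitely often.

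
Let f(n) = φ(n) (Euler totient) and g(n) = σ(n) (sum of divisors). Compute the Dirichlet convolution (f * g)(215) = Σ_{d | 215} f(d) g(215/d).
(φ * σ)(215) = 860

Divisors of 215: [1, 5, 43, 215]. For each d | 215:
  d = 1: φ(1) · σ(215/1) = 1 · 264 = 264
  d = 5: φ(5) · σ(215/5) = 4 · 44 = 176
  d = 43: φ(43) · σ(215/43) = 42 · 6 = 252
  d = 215: φ(215) · σ(215/215) = 168 · 1 = 168
Summing: (φ * σ)(215) = 264 + 176 + 252 + 168 = 860.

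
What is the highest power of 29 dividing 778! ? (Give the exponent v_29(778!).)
v_29(778!) = 26

Legendre's formula: v_p(n!) = Σ_{k ≥ 1} ⌊n / p^k⌋. For p = 29, n = 778, the terms are:
  ⌊778/29^1⌋ = ⌊778/29⌋ = 26
(the next term ⌊778/29^2⌋ = 0, terminating the sum). Summing: v_29(778!) = 26 = 26.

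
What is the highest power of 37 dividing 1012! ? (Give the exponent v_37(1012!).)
v_37(1012!) = 27

Legendre's formula: v_p(n!) = Σ_{k ≥ 1} ⌊n / p^k⌋. For p = 37, n = 1012, the terms are:
  ⌊1012/37^1⌋ = ⌊1012/37⌋ = 27
(the next term ⌊1012/37^2⌋ = 0, terminating the sum). Summing: v_37(1012!) = 27 = 27.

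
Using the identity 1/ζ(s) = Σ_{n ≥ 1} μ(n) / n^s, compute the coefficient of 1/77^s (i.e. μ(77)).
μ(77) = 1

Factor n = 77 = 7 · 11. μ(n) = 0 if any exponent ≥ 2 (not squarefree); otherwise μ(n) = (−1)^{ω(n)} where ω(n) is the number of distinct prime factors. Applying: μ(77) = 1.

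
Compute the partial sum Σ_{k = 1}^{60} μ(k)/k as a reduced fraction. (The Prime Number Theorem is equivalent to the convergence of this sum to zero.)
Σ μ(k)/k = 15620172904808488514/961380175077106319535

Values of μ(k) for 1 ≤ k ≤ 60: μ(1) = 1, μ(2) = -1, μ(3) = -1, μ(5) = -1, μ(6) = 1, μ(7) = -1, μ(10) = 1, μ(11) = -1, μ(13) = -1, μ(14) = 1, μ(15) = 1, μ(17) = -1, μ(19) = -1, μ(21) = 1, μ(22) = 1, μ(23) = -1, μ(26) = 1, μ(29) = -1, μ(30) = -1, μ(31) = -1, μ(33) = 1, μ(34) = 1, μ(35) = 1, μ(37) = -1, μ(38) = 1, μ(39) = 1, μ(41) = -1, μ(42) = -1, μ(43) = -1, μ(46) = 1, μ(47) = -1, μ(51) = 1, μ(53) = -1, μ(55) = 1, μ(57) = 1, μ(58) = 1, μ(59) = -1, with μ = 0 on non-squarefree integers. Summing μ(k)/k for k where μ(k) ≠ 0 gives 15620172904808488514/961380175077106319535 ≈ 0.0162. (PNT ⟺ this sum → 0 as n → ∞.)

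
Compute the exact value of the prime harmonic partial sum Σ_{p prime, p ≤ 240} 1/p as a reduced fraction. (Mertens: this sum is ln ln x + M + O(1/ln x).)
Σ 1/p = 2098799936456271323771652759516428422371386490386771476792994918184499649543226735989117756998751/1062411448280052319722448549835623701226301211611796930357321893850294264731624591303255041960530

π(240) = 52, so the primes ≤ 240 are [2, 3, 5, 7, 11, 13, 17, 19, 23, 29, 31, 37, 41, 43, 47, 53, 59, 61, 67, 71, 73, 79, 83, 89, 97, 101, 103, 107, 109, 113, 127, 131, 137, 139, 149, 151, 157, 163, 167, 173, 179, 181, 191, 193, 197, 199, 211, 223, 227, 229, 233, 239]. Summing 1/p over these primes: 2098799936456271323771652759516428422371386490386771476792994918184499649543226735989117756998751/1062411448280052319722448549835623701226301211611796930357321893850294264731624591303255041960530 ≈ 1.9755. Mertens estimate ln ln(240) + 0.2615 ≈ 1.9627.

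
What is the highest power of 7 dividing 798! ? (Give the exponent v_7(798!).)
v_7(798!) = 132

Legendre's formula: v_p(n!) = Σ_{k ≥ 1} ⌊n / p^k⌋. For p = 7, n = 798, the terms are:
  ⌊798/7^1⌋ = ⌊798/7⌋ = 114
  ⌊798/7^2⌋ = ⌊798/49⌋ = 16
  ⌊798/7^3⌋ = ⌊798/343⌋ = 2
(the next term ⌊798/7^4⌋ = 0, terminating the sum). Summing: v_7(798!) = 114 + 16 + 2 = 132.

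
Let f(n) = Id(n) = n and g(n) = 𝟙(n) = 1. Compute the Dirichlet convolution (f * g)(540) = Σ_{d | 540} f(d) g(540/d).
(Id * 𝟙)(540) = 1680

Divisors of 540: [1, 2, 3, 4, 5, 6, 9, 10, 12, 15, 18, 20, 27, 30, 36, 45, 54, 60, 90, 108, 135, 180, 270, 540]. For each d | 540:
  d = 1: Id(1) · 𝟙(540/1) = 1 · 1 = 1
  d = 2: Id(2) · 𝟙(540/2) = 2 · 1 = 2
  d = 3: Id(3) · 𝟙(540/3) = 3 · 1 = 3
  d = 4: Id(4) · 𝟙(540/4) = 4 · 1 = 4
  d = 5: Id(5) · 𝟙(540/5) = 5 · 1 = 5
  d = 6: Id(6) · 𝟙(540/6) = 6 · 1 = 6
  d = 9: Id(9) · 𝟙(540/9) = 9 · 1 = 9
  d = 10: Id(10) · 𝟙(540/10) = 10 · 1 = 10
  d = 12: Id(12) · 𝟙(540/12) = 12 · 1 = 12
  d = 15: Id(15) · 𝟙(540/15) = 15 · 1 = 15
  d = 18: Id(18) · 𝟙(540/18) = 18 · 1 = 18
  d = 20: Id(20) · 𝟙(540/20) = 20 · 1 = 20
  d = 27: Id(27) · 𝟙(540/27) = 27 · 1 = 27
  d = 30: Id(30) · 𝟙(540/30) = 30 · 1 = 30
  d = 36: Id(36) · 𝟙(540/36) = 36 · 1 = 36
  d = 45: Id(45) · 𝟙(540/45) = 45 · 1 = 45
  d = 54: Id(54) · 𝟙(540/54) = 54 · 1 = 54
  d = 60: Id(60) · 𝟙(540/60) = 60 · 1 = 60
  d = 90: Id(90) · 𝟙(540/90) = 90 · 1 = 90
  d = 108: Id(108) · 𝟙(540/108) = 108 · 1 = 108
  d = 135: Id(135) · 𝟙(540/135) = 135 · 1 = 135
  d = 180: Id(180) · 𝟙(540/180) = 180 · 1 = 180
  d = 270: Id(270) · 𝟙(540/270) = 270 · 1 = 270
  d = 540: Id(540) · 𝟙(540/540) = 540 · 1 = 540
Summing: (Id * 𝟙)(540) = 1 + 2 + 3 + 4 + 5 + 6 + 9 + 10 + 12 + 15 + 18 + 20 + 27 + 30 + 36 + 45 + 54 + 60 + 90 + 108 + 135 + 180 + 270 + 540 = 1680.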